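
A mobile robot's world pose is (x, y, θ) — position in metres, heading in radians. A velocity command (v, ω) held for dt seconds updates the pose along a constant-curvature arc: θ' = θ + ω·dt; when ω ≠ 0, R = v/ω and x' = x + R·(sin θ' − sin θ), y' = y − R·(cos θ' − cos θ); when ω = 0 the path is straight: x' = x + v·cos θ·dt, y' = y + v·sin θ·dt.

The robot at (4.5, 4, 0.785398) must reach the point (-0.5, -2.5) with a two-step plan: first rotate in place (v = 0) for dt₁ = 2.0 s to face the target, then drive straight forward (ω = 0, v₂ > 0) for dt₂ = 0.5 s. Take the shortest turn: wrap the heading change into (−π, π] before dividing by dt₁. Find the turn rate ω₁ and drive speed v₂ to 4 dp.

ω₁ = -1.5059, v₂ = 16.4012

heading to target = atan2(-2.5−4, -0.5−4.5) = -2.2265
Δθ = wrap(-2.2265 − 0.7854) = -3.0119; ω₁ = Δθ/dt₁ = -1.5059
distance = √((-0.5−4.5)² + (-2.5−4)²) = 8.2006; v₂ = distance/dt₂ = 16.4012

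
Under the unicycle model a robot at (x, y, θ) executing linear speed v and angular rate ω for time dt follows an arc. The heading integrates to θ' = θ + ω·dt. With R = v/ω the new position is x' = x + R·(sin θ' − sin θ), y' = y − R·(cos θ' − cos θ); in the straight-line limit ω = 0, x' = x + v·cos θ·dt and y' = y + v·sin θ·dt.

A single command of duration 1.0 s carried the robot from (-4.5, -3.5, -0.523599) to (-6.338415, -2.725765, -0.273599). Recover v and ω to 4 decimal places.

v = -2.0000, ω = 0.2500

Δθ = -0.273599 − -0.523599 = 0.250000
ω = Δθ/dt = 0.250000/1.0 = 0.2500
R = Δx/(sin θ' − sin θ) = -8.0000
v = R·ω = -8.0000·0.2500 = -2.0000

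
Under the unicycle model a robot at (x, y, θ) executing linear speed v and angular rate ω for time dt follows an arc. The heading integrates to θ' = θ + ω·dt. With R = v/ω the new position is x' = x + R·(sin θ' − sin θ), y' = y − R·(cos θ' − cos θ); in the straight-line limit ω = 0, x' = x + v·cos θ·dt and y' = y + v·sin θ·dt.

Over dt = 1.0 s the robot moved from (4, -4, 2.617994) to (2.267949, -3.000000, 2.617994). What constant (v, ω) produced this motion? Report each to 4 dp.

Δθ = 2.617994 − 2.617994 = 0.000000
ω = Δθ/dt = 0.000000/1.0 = 0.0000
ω = 0 → v = (Δx·cos θ + Δy·sin θ)/dt = 2.0000

v = 2.0000, ω = 0.0000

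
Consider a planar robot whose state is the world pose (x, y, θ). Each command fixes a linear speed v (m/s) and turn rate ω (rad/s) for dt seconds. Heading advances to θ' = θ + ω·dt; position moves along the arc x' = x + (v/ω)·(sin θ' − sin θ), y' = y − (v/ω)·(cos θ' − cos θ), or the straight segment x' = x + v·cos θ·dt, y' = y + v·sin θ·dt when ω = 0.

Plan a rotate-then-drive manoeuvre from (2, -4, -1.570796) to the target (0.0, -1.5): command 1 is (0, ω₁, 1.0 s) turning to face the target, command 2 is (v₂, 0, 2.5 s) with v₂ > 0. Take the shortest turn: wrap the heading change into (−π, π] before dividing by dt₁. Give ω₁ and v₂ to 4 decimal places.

heading to target = atan2(-1.5−-4, 0−2) = 2.2455
Δθ = wrap(2.2455 − -1.5708) = -2.4669; ω₁ = Δθ/dt₁ = -2.4669
distance = √((0−2)² + (-1.5−-4)²) = 3.2016; v₂ = distance/dt₂ = 1.2806

ω₁ = -2.4669, v₂ = 1.2806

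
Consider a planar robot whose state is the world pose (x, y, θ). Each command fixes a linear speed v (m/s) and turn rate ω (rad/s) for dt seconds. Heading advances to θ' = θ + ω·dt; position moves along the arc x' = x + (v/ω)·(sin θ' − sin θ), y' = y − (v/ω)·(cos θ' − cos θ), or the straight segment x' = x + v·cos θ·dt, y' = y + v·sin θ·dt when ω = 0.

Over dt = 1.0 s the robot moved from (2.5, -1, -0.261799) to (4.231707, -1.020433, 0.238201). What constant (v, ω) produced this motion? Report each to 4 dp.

v = 1.7500, ω = 0.5000

Δθ = 0.238201 − -0.261799 = 0.500000
ω = Δθ/dt = 0.500000/1.0 = 0.5000
R = Δx/(sin θ' − sin θ) = 3.5000
v = R·ω = 3.5000·0.5000 = 1.7500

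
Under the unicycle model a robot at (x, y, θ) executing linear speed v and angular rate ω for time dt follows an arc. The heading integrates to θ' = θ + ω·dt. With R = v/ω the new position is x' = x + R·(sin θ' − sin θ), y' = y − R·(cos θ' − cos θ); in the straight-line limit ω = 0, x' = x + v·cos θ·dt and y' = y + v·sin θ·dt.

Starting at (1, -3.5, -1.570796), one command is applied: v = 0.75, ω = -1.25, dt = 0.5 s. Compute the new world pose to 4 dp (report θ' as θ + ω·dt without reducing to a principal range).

θ' = -1.5708 + -1.25·0.5 = -2.1958
R = v/ω = 0.75/-1.25 = -0.6000
x' = 1 + -0.6000·(sin -2.1958 − sin -1.5708) = 0.8866
y' = -3.5 − -0.6000·(cos -2.1958 − cos -1.5708) = -3.8511

(0.8866, -3.8511, -2.1958)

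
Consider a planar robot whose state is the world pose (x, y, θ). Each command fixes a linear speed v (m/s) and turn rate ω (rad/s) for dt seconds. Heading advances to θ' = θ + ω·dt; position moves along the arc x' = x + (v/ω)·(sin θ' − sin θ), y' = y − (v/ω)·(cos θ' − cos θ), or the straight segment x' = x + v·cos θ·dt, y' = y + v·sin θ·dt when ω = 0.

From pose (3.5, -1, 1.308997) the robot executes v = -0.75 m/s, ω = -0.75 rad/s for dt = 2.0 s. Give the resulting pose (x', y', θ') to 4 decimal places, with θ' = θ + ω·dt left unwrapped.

(2.3442, -1.7230, -0.1910)

θ' = 1.3090 + -0.75·2.0 = -0.1910
R = v/ω = -0.75/-0.75 = 1.0000
x' = 3.5 + 1.0000·(sin -0.1910 − sin 1.3090) = 2.3442
y' = -1 − 1.0000·(cos -0.1910 − cos 1.3090) = -1.7230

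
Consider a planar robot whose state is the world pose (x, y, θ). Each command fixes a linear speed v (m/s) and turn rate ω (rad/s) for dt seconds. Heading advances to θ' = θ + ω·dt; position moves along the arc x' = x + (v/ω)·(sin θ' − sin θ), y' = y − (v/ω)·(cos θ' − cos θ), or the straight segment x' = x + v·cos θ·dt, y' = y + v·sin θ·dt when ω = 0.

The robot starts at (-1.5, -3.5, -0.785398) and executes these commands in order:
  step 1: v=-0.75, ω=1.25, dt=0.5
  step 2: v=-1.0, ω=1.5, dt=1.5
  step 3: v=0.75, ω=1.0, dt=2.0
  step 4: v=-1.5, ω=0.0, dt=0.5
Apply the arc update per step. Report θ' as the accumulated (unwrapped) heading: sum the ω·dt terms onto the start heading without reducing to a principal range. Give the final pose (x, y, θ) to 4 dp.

step 1: θ'=-0.1604 (R=-0.6000) → pose (-1.8284, -3.3320, -0.1604)
step 2: θ'=2.0896 (R=-0.6667) → pose (-2.5139, -4.3206, 2.0896)
step 3: θ'=4.0896 (R=0.7500) → pose (-3.7744, -4.2550, 4.0896)
step 4: θ'=4.0896 (straight) → pose (-3.3369, -3.6459, 4.0896)

(-3.3369, -3.6459, 4.0896)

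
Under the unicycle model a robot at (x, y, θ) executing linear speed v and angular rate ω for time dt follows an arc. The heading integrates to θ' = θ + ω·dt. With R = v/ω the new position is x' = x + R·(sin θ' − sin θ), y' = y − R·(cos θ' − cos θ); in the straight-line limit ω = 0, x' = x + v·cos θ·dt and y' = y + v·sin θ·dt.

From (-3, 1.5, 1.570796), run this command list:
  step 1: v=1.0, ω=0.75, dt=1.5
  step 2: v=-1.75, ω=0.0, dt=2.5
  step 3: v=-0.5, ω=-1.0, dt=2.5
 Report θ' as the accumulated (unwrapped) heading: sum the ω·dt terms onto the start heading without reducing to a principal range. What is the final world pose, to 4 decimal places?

(0.0707, -0.1250, 0.1958)

step 1: θ'=2.6958 (R=1.3333) → pose (-3.7584, 2.7030, 2.6958)
step 2: θ'=2.6958 (straight) → pose (0.1890, 0.8166, 2.6958)
step 3: θ'=0.1958 (R=0.5000) → pose (0.0707, -0.1250, 0.1958)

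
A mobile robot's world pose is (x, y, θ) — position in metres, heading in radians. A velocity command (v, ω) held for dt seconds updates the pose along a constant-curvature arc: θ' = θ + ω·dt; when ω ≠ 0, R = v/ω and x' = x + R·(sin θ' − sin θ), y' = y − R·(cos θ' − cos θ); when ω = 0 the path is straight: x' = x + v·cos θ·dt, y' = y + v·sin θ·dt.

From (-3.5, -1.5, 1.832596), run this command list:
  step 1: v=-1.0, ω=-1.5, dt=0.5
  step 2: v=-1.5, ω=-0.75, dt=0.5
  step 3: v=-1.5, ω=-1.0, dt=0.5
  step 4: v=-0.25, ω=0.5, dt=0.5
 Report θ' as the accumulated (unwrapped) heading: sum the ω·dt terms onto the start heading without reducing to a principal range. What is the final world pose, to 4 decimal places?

step 1: θ'=1.0826 (R=0.6667) → pose (-3.5552, -1.9852, 1.0826)
step 2: θ'=0.7076 (R=2.0000) → pose (-4.0215, -2.5670, 0.7076)
step 3: θ'=0.2076 (R=1.5000) → pose (-4.6874, -2.8949, 0.2076)
step 4: θ'=0.4576 (R=-0.5000) → pose (-4.8052, -2.9356, 0.4576)

(-4.8052, -2.9356, 0.4576)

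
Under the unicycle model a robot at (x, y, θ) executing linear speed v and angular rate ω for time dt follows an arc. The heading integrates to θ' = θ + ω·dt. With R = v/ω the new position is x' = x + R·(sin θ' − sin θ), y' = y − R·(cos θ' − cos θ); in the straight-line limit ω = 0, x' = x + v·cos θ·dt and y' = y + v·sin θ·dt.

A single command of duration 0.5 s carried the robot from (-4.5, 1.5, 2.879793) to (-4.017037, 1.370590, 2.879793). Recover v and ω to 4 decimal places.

Δθ = 2.879793 − 2.879793 = 0.000000
ω = Δθ/dt = 0.000000/0.5 = 0.0000
ω = 0 → v = (Δx·cos θ + Δy·sin θ)/dt = -1.0000

v = -1.0000, ω = 0.0000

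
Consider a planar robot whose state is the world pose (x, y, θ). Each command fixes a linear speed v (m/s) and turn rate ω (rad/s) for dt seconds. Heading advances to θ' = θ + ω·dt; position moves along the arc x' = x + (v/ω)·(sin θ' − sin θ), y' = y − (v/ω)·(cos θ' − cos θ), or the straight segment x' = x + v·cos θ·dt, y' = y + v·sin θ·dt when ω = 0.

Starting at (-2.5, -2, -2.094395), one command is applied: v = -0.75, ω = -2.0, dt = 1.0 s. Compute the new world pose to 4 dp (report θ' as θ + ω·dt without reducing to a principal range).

(-1.8696, -1.9702, -4.0944)

θ' = -2.0944 + -2.0·1.0 = -4.0944
R = v/ω = -0.75/-2.0 = 0.3750
x' = -2.5 + 0.3750·(sin -4.0944 − sin -2.0944) = -1.8696
y' = -2 − 0.3750·(cos -4.0944 − cos -2.0944) = -1.9702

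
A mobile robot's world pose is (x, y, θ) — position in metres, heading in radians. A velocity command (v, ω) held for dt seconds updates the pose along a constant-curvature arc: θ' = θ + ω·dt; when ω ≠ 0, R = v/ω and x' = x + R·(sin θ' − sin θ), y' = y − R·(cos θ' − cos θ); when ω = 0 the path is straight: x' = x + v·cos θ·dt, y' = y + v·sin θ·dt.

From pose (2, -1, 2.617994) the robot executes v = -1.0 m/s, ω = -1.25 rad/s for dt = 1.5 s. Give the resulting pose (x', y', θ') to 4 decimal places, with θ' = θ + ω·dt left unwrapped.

(2.1412, -2.2820, 0.7430)

θ' = 2.6180 + -1.25·1.5 = 0.7430
R = v/ω = -1.0/-1.25 = 0.8000
x' = 2 + 0.8000·(sin 0.7430 − sin 2.6180) = 2.1412
y' = -1 − 0.8000·(cos 0.7430 − cos 2.6180) = -2.2820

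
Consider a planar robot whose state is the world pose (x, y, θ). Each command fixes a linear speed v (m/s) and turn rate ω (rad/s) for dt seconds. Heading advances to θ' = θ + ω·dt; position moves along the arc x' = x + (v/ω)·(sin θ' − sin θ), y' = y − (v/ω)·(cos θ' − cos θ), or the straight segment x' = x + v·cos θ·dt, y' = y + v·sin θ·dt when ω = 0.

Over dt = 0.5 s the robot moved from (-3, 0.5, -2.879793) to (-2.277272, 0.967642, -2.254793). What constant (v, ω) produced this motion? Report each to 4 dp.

v = -1.7500, ω = 1.2500

Δθ = -2.254793 − -2.879793 = 0.625000
ω = Δθ/dt = 0.625000/0.5 = 1.2500
R = Δx/(sin θ' − sin θ) = -1.4000
v = R·ω = -1.4000·1.2500 = -1.7500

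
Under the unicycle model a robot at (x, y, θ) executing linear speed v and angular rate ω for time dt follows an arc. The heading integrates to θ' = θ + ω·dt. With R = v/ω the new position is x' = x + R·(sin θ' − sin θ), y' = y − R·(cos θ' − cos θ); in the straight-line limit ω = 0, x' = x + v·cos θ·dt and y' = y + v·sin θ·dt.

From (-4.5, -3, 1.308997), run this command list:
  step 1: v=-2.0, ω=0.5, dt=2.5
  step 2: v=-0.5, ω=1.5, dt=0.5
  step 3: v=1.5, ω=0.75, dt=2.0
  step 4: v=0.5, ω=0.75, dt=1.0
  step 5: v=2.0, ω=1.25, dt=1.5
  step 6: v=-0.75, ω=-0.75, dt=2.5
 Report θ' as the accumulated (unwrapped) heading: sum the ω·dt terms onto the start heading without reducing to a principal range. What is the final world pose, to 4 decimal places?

step 1: θ'=2.5590 (R=-4.0000) → pose (-2.8371, -7.3754, 2.5590)
step 2: θ'=3.3090 (R=-0.3333) → pose (-2.5981, -7.4258, 3.3090)
step 3: θ'=4.8090 (R=2.0000) → pose (-4.2556, -9.5907, 4.8090)
step 4: θ'=5.5590 (R=0.6667) → pose (-4.0337, -10.0258, 5.5590)
step 5: θ'=7.4340 (R=1.6000) → pose (-1.5127, -9.4797, 7.4340)
step 6: θ'=5.5590 (R=1.0000) → pose (-3.0883, -9.8210, 5.5590)

(-3.0883, -9.8210, 5.5590)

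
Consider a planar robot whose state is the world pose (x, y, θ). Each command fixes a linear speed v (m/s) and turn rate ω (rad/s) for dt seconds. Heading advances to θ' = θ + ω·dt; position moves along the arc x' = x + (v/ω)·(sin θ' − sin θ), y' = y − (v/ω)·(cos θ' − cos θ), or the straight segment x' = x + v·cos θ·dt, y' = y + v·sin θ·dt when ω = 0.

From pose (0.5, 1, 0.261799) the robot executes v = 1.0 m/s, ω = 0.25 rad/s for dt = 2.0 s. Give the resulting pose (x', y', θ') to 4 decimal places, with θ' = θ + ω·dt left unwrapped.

(2.2256, 1.9693, 0.7618)

θ' = 0.2618 + 0.25·2.0 = 0.7618
R = v/ω = 1.0/0.25 = 4.0000
x' = 0.5 + 4.0000·(sin 0.7618 − sin 0.2618) = 2.2256
y' = 1 − 4.0000·(cos 0.7618 − cos 0.2618) = 1.9693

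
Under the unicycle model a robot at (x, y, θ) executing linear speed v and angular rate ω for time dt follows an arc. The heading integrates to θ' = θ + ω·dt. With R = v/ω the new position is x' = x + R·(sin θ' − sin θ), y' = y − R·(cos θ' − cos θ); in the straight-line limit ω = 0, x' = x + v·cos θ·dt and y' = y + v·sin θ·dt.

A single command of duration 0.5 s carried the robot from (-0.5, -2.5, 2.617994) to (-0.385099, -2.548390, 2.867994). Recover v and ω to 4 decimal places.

Δθ = 2.867994 − 2.617994 = 0.250000
ω = Δθ/dt = 0.250000/0.5 = 0.5000
R = Δx/(sin θ' − sin θ) = -0.5000
v = R·ω = -0.5000·0.5000 = -0.2500

v = -0.2500, ω = 0.5000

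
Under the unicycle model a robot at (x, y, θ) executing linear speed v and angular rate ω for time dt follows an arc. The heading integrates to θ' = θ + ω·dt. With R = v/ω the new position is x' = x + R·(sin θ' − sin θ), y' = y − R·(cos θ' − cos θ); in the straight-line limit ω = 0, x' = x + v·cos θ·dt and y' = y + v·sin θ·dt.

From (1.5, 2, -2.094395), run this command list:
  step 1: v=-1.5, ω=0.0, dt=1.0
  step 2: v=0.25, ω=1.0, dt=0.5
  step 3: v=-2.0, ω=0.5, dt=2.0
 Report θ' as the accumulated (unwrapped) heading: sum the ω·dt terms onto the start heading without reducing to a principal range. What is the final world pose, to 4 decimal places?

(0.4577, 6.5883, -0.5944)

step 1: θ'=-2.0944 (straight) → pose (2.2500, 3.2990, -2.0944)
step 2: θ'=-1.5944 (R=0.2500) → pose (2.2166, 3.1799, -1.5944)
step 3: θ'=-0.5944 (R=-4.0000) → pose (0.4577, 6.5883, -0.5944)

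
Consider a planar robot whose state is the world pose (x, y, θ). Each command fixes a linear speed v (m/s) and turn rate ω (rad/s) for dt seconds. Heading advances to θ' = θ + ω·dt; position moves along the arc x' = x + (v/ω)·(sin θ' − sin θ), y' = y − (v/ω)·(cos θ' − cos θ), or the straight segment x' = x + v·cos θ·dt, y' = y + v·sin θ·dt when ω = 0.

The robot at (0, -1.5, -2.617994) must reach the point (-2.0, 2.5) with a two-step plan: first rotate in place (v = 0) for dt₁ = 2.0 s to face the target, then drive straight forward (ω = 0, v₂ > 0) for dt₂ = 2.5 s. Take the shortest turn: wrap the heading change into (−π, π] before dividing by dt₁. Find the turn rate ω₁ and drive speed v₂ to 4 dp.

heading to target = atan2(2.5−-1.5, -2−0) = 2.0344
Δθ = wrap(2.0344 − -2.6180) = -1.6307; ω₁ = Δθ/dt₁ = -0.8154
distance = √((-2−0)² + (2.5−-1.5)²) = 4.4721; v₂ = distance/dt₂ = 1.7889

ω₁ = -0.8154, v₂ = 1.7889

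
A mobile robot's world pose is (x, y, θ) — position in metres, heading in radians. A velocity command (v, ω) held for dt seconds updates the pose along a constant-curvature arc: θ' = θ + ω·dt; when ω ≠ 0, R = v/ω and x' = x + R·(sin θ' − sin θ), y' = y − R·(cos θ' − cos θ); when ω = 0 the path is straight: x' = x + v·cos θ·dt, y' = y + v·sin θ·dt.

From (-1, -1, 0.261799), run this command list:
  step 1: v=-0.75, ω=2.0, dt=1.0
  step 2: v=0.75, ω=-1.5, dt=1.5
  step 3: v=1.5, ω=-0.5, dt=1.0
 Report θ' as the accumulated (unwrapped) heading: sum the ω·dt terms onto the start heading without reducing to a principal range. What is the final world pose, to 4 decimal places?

(0.6300, -1.1329, -0.4882)

step 1: θ'=2.2618 (R=-0.3750) → pose (-1.1919, -1.6012, 2.2618)
step 2: θ'=0.0118 (R=-0.5000) → pose (-0.8125, -0.7826, 0.0118)
step 3: θ'=-0.4882 (R=-3.0000) → pose (0.6300, -1.1329, -0.4882)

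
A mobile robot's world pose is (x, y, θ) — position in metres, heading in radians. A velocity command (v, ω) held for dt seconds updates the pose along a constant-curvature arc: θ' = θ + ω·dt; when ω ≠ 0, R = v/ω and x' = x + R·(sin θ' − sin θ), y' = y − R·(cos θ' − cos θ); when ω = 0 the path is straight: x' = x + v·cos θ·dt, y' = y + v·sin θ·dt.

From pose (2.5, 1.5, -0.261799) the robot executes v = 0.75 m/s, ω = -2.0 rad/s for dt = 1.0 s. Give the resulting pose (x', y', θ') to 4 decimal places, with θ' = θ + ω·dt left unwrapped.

θ' = -0.2618 + -2.0·1.0 = -2.2618
R = v/ω = 0.75/-2.0 = -0.3750
x' = 2.5 + -0.3750·(sin -2.2618 − sin -0.2618) = 2.6919
y' = 1.5 − -0.3750·(cos -2.2618 − cos -0.2618) = 0.8988

(2.6919, 0.8988, -2.2618)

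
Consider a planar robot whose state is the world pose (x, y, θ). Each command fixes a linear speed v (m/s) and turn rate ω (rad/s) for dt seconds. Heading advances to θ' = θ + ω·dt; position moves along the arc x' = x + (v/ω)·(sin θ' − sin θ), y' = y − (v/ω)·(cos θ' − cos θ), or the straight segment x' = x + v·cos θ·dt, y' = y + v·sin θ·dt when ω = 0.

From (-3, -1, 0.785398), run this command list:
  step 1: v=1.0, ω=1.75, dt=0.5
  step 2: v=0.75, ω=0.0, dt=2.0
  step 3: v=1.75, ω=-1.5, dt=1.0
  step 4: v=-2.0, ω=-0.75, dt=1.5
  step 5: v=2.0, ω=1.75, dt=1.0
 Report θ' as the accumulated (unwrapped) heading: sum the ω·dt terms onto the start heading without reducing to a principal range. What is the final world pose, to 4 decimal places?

step 1: θ'=1.6604 (R=0.5714) → pose (-2.8349, -0.5448, 1.6604)
step 2: θ'=1.6604 (straight) → pose (-2.9691, 0.9492, 1.6604)
step 3: θ'=0.1604 (R=-1.1667) → pose (-1.9935, 2.2053, 0.1604)
step 4: θ'=-0.9646 (R=2.6667) → pose (-4.6109, 3.3184, -0.9646)
step 5: θ'=0.7854 (R=1.1429) → pose (-2.8636, 3.1614, 0.7854)

(-2.8636, 3.1614, 0.7854)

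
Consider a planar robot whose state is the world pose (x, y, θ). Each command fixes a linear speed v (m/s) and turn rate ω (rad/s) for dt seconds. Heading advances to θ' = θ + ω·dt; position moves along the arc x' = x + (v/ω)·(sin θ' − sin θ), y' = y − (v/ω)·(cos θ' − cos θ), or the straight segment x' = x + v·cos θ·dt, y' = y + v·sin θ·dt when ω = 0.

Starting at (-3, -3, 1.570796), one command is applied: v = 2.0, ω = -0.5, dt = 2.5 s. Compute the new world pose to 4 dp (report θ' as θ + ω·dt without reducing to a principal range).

θ' = 1.5708 + -0.5·2.5 = 0.3208
R = v/ω = 2.0/-0.5 = -4.0000
x' = -3 + -4.0000·(sin 0.3208 − sin 1.5708) = -0.2613
y' = -3 − -4.0000·(cos 0.3208 − cos 1.5708) = 0.7959

(-0.2613, 0.7959, 0.3208)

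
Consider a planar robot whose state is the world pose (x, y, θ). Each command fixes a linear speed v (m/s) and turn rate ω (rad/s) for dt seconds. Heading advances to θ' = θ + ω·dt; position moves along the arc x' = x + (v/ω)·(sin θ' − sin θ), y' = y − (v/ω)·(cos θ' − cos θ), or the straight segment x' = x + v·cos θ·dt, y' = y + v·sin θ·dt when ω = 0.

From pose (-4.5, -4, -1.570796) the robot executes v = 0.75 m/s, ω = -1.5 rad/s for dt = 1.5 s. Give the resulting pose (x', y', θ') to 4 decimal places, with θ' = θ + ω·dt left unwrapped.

θ' = -1.5708 + -1.5·1.5 = -3.8208
R = v/ω = 0.75/-1.5 = -0.5000
x' = -4.5 + -0.5000·(sin -3.8208 − sin -1.5708) = -5.3141
y' = -4 − -0.5000·(cos -3.8208 − cos -1.5708) = -4.3890

(-5.3141, -4.3890, -3.8208)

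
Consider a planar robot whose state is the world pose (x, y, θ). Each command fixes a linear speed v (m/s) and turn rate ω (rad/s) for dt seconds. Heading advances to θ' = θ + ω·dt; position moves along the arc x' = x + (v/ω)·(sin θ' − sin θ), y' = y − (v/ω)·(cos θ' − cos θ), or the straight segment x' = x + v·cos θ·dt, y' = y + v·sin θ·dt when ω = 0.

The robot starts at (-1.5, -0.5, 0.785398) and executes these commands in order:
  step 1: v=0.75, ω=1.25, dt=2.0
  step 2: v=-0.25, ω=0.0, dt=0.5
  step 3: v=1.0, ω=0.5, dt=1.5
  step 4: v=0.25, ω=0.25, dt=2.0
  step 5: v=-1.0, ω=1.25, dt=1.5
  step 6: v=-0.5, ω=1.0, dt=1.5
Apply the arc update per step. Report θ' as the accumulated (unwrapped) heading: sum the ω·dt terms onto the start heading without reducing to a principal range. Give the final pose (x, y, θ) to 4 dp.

(-4.6885, -0.2306, 7.9104)

step 1: θ'=3.2854 (R=0.6000) → pose (-2.0103, 0.5181, 3.2854)
step 2: θ'=3.2854 (straight) → pose (-1.8865, 0.5360, 3.2854)
step 3: θ'=4.0354 (R=2.0000) → pose (-3.1588, -0.1905, 4.0354)
step 4: θ'=4.5354 (R=1.0000) → pose (-3.3638, -0.6409, 4.5354)
step 5: θ'=6.4104 (R=-0.8000) → pose (-4.2528, 0.2935, 6.4104)
step 6: θ'=7.9104 (R=-0.5000) → pose (-4.6885, -0.2306, 7.9104)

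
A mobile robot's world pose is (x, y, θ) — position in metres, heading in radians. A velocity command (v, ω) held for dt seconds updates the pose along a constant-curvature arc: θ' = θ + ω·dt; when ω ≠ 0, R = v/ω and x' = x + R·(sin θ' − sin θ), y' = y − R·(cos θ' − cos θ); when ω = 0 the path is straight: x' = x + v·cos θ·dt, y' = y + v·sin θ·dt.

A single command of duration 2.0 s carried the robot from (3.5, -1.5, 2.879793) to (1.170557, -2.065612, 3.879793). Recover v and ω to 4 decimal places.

Δθ = 3.879793 − 2.879793 = 1.000000
ω = Δθ/dt = 1.000000/2.0 = 0.5000
R = Δx/(sin θ' − sin θ) = 2.5000
v = R·ω = 2.5000·0.5000 = 1.2500

v = 1.2500, ω = 0.5000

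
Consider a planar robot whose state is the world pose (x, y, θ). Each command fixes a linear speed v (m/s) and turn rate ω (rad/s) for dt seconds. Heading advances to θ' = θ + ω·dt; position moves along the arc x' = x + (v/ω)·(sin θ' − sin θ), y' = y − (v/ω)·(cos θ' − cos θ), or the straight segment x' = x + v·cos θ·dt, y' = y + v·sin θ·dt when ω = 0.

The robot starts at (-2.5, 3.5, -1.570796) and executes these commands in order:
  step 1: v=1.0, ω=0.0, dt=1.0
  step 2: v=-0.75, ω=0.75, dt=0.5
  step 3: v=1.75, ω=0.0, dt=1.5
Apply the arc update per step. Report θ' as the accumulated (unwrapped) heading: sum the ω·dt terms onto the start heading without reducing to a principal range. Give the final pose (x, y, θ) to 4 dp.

(-1.6080, 0.4237, -1.1958)

step 1: θ'=-1.5708 (straight) → pose (-2.5000, 2.5000, -1.5708)
step 2: θ'=-1.1958 (R=-1.0000) → pose (-2.5695, 2.8663, -1.1958)
step 3: θ'=-1.1958 (straight) → pose (-1.6080, 0.4237, -1.1958)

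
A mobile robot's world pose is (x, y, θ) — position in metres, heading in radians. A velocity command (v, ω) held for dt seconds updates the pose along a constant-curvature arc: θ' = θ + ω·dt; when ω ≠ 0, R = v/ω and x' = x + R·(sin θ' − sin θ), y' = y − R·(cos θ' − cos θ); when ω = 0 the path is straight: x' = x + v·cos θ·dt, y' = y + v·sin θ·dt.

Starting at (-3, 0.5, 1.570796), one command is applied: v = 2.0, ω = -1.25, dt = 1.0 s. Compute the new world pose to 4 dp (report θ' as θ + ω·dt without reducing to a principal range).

(-1.9045, 2.0184, 0.3208)

θ' = 1.5708 + -1.25·1.0 = 0.3208
R = v/ω = 2.0/-1.25 = -1.6000
x' = -3 + -1.6000·(sin 0.3208 − sin 1.5708) = -1.9045
y' = 0.5 − -1.6000·(cos 0.3208 − cos 1.5708) = 2.0184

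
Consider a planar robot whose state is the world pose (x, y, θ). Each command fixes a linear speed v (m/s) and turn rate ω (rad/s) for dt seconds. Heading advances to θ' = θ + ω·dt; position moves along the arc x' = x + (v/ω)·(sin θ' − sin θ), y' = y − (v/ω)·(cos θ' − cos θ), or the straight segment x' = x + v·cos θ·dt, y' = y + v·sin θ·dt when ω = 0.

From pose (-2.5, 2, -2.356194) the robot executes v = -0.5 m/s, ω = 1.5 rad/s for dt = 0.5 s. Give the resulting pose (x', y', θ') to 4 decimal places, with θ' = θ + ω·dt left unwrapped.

(-2.4026, 2.2239, -1.6062)

θ' = -2.3562 + 1.5·0.5 = -1.6062
R = v/ω = -0.5/1.5 = -0.3333
x' = -2.5 + -0.3333·(sin -1.6062 − sin -2.3562) = -2.4026
y' = 2 − -0.3333·(cos -1.6062 − cos -2.3562) = 2.2239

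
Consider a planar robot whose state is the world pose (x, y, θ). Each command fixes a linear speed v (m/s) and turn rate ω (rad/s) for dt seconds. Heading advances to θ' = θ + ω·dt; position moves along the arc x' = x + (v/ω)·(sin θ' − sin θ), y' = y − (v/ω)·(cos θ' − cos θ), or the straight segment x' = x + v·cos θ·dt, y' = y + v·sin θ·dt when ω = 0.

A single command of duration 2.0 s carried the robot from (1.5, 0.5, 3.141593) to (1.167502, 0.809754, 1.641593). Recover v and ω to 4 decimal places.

Δθ = 1.641593 − 3.141593 = -1.500000
ω = Δθ/dt = -1.500000/2.0 = -0.7500
R = Δx/(sin θ' − sin θ) = -0.3333
v = R·ω = -0.3333·-0.7500 = 0.2500

v = 0.2500, ω = -0.7500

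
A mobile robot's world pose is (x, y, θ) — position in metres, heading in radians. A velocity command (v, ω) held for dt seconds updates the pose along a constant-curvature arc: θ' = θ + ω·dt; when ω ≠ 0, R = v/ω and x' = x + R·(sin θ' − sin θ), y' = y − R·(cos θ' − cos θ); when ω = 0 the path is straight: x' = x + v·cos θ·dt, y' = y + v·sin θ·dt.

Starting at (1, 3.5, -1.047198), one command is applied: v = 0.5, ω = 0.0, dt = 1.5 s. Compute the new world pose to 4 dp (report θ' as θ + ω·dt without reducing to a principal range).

θ' = -1.0472 + 0.0·1.5 = -1.0472
ω = 0 → straight: x' = 1 + 0.5·cos(-1.0472)·1.5 = 1.3750
y' = 3.5 + 0.5·sin(-1.0472)·1.5 = 2.8505

(1.3750, 2.8505, -1.0472)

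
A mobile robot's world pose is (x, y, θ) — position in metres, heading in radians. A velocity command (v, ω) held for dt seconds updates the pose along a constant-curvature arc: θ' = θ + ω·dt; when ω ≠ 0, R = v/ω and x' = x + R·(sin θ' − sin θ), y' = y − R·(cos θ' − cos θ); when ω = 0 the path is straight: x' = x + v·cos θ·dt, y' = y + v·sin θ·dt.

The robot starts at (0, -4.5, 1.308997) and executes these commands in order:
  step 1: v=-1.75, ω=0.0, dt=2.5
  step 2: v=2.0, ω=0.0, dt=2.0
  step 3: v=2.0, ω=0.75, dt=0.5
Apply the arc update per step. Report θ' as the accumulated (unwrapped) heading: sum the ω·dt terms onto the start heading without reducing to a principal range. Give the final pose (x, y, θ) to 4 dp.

(-0.0233, -3.8708, 1.6840)

step 1: θ'=1.3090 (straight) → pose (-1.1323, -8.7259, 1.3090)
step 2: θ'=1.3090 (straight) → pose (-0.0971, -4.8622, 1.3090)
step 3: θ'=1.6840 (R=2.6667) → pose (-0.0233, -3.8708, 1.6840)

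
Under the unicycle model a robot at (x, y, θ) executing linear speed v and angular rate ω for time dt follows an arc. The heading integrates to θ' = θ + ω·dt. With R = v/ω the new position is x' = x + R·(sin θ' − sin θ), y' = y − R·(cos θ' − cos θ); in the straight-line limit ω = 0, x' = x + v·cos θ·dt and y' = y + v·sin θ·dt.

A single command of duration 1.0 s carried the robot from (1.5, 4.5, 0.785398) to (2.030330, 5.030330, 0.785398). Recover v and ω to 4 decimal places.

v = 0.7500, ω = 0.0000

Δθ = 0.785398 − 0.785398 = 0.000000
ω = Δθ/dt = 0.000000/1.0 = 0.0000
ω = 0 → v = (Δx·cos θ + Δy·sin θ)/dt = 0.7500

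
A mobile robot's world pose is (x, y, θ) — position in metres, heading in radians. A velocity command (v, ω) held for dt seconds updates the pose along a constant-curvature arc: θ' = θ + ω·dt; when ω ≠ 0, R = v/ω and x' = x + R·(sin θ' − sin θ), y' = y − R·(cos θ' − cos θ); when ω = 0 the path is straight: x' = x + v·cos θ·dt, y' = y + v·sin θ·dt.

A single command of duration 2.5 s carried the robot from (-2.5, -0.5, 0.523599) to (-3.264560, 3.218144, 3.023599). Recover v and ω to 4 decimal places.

v = 2.0000, ω = 1.0000

Δθ = 3.023599 − 0.523599 = 2.500000
ω = Δθ/dt = 2.500000/2.5 = 1.0000
R = −Δy/(cos θ' − cos θ) = 2.0000
v = R·ω = 2.0000·1.0000 = 2.0000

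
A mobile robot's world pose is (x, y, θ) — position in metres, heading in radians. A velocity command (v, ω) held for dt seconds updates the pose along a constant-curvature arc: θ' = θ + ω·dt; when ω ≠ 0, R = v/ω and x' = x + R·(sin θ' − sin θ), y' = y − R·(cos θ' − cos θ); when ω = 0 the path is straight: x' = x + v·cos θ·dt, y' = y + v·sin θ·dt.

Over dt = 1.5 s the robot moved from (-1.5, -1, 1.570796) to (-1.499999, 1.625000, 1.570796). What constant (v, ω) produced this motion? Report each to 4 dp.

Δθ = 1.570796 − 1.570796 = 0.000000
ω = Δθ/dt = 0.000000/1.5 = 0.0000
ω = 0 → v = (Δx·cos θ + Δy·sin θ)/dt = 1.7500

v = 1.7500, ω = 0.0000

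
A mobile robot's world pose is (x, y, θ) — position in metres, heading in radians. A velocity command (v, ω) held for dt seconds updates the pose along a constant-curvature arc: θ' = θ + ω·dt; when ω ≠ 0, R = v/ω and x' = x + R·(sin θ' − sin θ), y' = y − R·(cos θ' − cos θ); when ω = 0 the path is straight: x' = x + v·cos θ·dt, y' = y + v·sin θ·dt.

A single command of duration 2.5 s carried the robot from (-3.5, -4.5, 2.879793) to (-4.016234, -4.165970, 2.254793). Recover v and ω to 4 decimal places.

v = 0.2500, ω = -0.2500

Δθ = 2.254793 − 2.879793 = -0.625000
ω = Δθ/dt = -0.625000/2.5 = -0.2500
R = Δx/(sin θ' − sin θ) = -1.0000
v = R·ω = -1.0000·-0.2500 = 0.2500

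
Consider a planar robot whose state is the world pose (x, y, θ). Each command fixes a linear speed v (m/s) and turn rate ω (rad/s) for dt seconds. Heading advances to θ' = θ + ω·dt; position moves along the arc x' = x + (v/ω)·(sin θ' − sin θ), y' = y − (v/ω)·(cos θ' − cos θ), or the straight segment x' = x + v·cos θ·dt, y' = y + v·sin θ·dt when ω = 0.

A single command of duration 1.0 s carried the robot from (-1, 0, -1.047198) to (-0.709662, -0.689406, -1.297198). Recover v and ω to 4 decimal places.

Δθ = -1.297198 − -1.047198 = -0.250000
ω = Δθ/dt = -0.250000/1.0 = -0.2500
R = −Δy/(cos θ' − cos θ) = -3.0000
v = R·ω = -3.0000·-0.2500 = 0.7500

v = 0.7500, ω = -0.2500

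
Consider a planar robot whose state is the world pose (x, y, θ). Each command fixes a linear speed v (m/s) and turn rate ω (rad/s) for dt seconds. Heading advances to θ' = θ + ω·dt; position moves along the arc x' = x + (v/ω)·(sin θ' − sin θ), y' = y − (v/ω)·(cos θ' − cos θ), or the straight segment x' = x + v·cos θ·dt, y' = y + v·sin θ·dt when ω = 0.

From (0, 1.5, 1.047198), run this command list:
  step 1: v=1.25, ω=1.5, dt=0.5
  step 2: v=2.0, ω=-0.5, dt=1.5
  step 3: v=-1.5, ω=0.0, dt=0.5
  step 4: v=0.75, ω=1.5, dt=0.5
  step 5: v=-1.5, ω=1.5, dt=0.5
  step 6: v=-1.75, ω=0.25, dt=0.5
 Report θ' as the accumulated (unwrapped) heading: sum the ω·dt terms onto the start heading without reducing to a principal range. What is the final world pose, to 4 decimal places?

step 1: θ'=1.7972 (R=0.8333) → pose (0.0904, 2.1037, 1.7972)
step 2: θ'=1.0472 (R=-4.0000) → pose (0.5242, 5.0016, 1.0472)
step 3: θ'=1.0472 (straight) → pose (0.1492, 4.3521, 1.0472)
step 4: θ'=1.7972 (R=0.5000) → pose (0.2034, 4.7143, 1.7972)
step 5: θ'=2.5472 (R=-1.0000) → pose (0.6179, 4.1103, 2.5472)
step 6: θ'=2.6722 (R=-7.0000) → pose (1.3715, 3.6668, 2.6722)

(1.3715, 3.6668, 2.6722)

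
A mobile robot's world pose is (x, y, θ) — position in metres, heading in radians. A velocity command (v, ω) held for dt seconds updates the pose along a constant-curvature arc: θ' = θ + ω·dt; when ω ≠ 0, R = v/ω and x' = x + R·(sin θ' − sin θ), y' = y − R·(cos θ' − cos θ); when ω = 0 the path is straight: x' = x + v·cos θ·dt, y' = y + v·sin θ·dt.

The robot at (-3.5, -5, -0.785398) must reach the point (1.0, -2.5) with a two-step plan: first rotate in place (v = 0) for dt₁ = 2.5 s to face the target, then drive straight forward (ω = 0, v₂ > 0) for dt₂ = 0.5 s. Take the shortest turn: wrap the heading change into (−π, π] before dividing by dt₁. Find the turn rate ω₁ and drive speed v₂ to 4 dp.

ω₁ = 0.5170, v₂ = 10.2956

heading to target = atan2(-2.5−-5, 1−-3.5) = 0.5071
Δθ = wrap(0.5071 − -0.7854) = 1.2925; ω₁ = Δθ/dt₁ = 0.5170
distance = √((1−-3.5)² + (-2.5−-5)²) = 5.1478; v₂ = distance/dt₂ = 10.2956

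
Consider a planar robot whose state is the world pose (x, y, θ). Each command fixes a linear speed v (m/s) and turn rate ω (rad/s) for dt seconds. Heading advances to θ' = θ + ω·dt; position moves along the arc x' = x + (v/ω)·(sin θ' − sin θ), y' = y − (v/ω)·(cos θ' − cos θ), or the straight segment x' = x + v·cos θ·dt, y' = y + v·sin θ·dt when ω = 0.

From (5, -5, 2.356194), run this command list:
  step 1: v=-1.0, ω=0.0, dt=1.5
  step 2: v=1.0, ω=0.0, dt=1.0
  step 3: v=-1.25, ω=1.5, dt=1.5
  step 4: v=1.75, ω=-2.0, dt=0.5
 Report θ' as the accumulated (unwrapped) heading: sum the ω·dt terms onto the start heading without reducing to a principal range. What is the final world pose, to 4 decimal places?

(6.2934, -5.5421, 3.6062)

step 1: θ'=2.3562 (straight) → pose (6.0607, -6.0607, 2.3562)
step 2: θ'=2.3562 (straight) → pose (5.3536, -5.3536, 2.3562)
step 3: θ'=4.6062 (R=-0.8333) → pose (6.7714, -4.8526, 4.6062)
step 4: θ'=3.6062 (R=-0.8750) → pose (6.2934, -5.5421, 3.6062)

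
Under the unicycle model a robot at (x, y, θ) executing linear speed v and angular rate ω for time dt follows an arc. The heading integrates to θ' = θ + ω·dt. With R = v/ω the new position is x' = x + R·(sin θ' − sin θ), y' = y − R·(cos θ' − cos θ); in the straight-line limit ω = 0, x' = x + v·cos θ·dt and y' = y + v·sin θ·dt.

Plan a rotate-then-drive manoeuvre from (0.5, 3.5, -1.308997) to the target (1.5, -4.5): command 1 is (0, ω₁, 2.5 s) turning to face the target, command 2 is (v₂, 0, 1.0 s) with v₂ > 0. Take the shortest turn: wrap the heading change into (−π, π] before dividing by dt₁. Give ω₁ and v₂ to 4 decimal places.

heading to target = atan2(-4.5−3.5, 1.5−0.5) = -1.4464
Δθ = wrap(-1.4464 − -1.3090) = -0.1374; ω₁ = Δθ/dt₁ = -0.0550
distance = √((1.5−0.5)² + (-4.5−3.5)²) = 8.0623; v₂ = distance/dt₂ = 8.0623

ω₁ = -0.0550, v₂ = 8.0623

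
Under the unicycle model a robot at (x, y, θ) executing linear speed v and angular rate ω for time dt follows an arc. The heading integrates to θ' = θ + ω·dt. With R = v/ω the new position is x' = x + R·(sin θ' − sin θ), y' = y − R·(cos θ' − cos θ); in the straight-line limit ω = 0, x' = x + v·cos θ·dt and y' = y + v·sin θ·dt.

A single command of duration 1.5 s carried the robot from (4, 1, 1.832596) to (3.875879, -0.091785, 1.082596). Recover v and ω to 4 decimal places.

v = -0.7500, ω = -0.5000

Δθ = 1.082596 − 1.832596 = -0.750000
ω = Δθ/dt = -0.750000/1.5 = -0.5000
R = −Δy/(cos θ' − cos θ) = 1.5000
v = R·ω = 1.5000·-0.5000 = -0.7500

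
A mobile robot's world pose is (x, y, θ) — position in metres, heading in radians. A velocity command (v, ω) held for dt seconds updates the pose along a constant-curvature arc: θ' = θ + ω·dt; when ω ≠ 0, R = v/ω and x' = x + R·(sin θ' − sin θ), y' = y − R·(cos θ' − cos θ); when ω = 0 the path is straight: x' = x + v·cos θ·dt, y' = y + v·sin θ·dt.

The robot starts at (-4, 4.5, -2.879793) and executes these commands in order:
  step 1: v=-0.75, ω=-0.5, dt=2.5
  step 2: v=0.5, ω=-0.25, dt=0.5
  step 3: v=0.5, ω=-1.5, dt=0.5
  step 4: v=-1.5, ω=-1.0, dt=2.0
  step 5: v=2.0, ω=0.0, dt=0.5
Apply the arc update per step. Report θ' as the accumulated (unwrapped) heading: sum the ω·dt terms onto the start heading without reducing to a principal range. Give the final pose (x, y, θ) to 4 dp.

(-4.1800, 2.9822, -7.0048)

step 1: θ'=-4.1298 (R=1.5000) → pose (-2.3592, 3.8764, -4.1298)
step 2: θ'=-4.2548 (R=-2.0000) → pose (-2.4834, 4.0932, -4.2548)
step 3: θ'=-5.0048 (R=-0.3333) → pose (-2.5035, 4.3366, -5.0048)
step 4: θ'=-7.0048 (R=1.5000) → pose (-4.9307, 3.6428, -7.0048)
step 5: θ'=-7.0048 (straight) → pose (-4.1800, 2.9822, -7.0048)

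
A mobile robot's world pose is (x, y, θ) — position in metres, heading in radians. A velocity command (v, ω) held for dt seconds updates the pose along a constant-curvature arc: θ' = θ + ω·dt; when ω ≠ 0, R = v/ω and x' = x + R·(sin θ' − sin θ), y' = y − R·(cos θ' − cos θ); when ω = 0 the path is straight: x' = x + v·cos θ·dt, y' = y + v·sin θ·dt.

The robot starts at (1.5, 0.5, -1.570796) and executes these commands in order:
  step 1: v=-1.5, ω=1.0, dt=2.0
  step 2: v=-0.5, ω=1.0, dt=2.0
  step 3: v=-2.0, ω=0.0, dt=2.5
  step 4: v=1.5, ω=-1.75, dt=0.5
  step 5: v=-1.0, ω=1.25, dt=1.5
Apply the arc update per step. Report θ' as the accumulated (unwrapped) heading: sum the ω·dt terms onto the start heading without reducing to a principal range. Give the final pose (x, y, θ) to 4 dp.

(3.7711, -2.3548, 3.4292)

step 1: θ'=0.4292 (R=-1.5000) → pose (-0.6242, 1.8639, 0.4292)
step 2: θ'=2.4292 (R=-0.5000) → pose (-0.7430, 1.0309, 2.4292)
step 3: θ'=2.4292 (straight) → pose (3.0410, -2.2373, 2.4292)
step 4: θ'=1.5542 (R=-0.8571) → pose (2.7443, -1.5744, 1.5542)
step 5: θ'=3.4292 (R=-0.8000) → pose (3.7711, -2.3548, 3.4292)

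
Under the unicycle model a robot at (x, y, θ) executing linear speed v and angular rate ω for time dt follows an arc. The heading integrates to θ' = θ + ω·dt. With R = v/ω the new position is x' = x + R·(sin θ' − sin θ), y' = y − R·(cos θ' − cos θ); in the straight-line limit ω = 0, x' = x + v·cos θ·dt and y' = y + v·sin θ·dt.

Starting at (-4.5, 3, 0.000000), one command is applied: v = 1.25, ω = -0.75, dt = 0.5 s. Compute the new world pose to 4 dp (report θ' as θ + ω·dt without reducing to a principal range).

θ' = 0.0000 + -0.75·0.5 = -0.3750
R = v/ω = 1.25/-0.75 = -1.6667
x' = -4.5 + -1.6667·(sin -0.3750 − sin 0.0000) = -3.8895
y' = 3 − -1.6667·(cos -0.3750 − cos 0.0000) = 2.8842

(-3.8895, 2.8842, -0.3750)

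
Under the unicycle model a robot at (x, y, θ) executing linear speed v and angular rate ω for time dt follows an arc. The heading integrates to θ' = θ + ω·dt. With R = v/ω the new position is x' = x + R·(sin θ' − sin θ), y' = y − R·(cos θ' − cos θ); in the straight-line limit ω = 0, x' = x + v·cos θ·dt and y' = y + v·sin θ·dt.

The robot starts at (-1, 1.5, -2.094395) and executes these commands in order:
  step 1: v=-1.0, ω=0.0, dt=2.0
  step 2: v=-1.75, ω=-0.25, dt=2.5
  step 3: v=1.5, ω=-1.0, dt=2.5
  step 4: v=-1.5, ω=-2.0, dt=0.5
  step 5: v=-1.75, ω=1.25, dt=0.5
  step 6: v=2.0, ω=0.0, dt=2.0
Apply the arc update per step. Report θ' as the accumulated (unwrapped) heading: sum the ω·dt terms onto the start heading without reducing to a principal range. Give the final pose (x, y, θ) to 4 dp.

(2.9475, 10.0558, -5.5944)

step 1: θ'=-2.0944 (straight) → pose (0.0000, 3.2321, -2.0944)
step 2: θ'=-2.7194 (R=7.0000) → pose (3.1938, 6.1174, -2.7194)
step 3: θ'=-5.2194 (R=-1.5000) → pose (1.2679, 8.2140, -5.2194)
step 4: θ'=-6.2194 (R=0.7500) → pose (0.6600, 7.8297, -6.2194)
step 5: θ'=-5.5944 (R=-1.4000) → pose (-0.1406, 7.5134, -5.5944)
step 6: θ'=-5.5944 (straight) → pose (2.9475, 10.0558, -5.5944)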